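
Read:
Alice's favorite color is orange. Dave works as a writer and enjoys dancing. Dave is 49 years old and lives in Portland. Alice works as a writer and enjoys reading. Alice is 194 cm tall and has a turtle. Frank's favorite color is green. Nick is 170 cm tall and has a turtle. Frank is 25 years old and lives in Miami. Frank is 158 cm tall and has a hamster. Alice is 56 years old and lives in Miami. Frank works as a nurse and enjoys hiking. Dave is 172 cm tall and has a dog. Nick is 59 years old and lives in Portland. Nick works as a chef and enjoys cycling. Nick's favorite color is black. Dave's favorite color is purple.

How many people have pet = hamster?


Count: 1

1


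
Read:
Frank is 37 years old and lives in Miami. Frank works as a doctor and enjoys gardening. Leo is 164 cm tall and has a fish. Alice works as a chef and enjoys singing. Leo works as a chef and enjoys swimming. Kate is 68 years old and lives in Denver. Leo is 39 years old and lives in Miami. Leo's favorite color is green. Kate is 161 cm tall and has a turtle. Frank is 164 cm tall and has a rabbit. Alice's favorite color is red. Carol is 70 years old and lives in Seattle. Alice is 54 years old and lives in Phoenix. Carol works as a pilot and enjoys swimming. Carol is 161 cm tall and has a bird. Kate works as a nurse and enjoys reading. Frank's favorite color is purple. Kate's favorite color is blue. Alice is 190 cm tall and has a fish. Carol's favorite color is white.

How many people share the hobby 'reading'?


Count: 1

1


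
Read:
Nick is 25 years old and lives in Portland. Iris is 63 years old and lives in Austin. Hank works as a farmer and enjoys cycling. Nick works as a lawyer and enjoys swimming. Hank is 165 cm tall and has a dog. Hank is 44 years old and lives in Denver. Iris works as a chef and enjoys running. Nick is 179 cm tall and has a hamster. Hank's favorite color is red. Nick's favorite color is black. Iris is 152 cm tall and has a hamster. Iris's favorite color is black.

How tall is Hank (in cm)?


Hank is 165 cm tall

165


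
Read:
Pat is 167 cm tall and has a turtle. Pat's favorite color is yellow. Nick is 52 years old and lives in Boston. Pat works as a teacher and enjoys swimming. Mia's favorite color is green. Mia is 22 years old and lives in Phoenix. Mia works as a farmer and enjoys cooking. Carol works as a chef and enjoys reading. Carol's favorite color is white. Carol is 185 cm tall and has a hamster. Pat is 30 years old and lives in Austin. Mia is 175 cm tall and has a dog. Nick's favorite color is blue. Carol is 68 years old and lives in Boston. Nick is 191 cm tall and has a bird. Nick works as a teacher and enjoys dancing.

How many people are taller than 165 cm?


Taller than 165: 4

4


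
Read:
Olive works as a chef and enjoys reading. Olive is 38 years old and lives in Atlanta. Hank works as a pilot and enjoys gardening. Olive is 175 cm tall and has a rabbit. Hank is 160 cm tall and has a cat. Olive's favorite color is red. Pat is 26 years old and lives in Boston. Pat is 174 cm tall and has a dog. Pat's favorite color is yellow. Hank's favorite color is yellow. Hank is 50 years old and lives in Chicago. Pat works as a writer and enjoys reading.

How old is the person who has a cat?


Person with cat is Hank, age 50

50


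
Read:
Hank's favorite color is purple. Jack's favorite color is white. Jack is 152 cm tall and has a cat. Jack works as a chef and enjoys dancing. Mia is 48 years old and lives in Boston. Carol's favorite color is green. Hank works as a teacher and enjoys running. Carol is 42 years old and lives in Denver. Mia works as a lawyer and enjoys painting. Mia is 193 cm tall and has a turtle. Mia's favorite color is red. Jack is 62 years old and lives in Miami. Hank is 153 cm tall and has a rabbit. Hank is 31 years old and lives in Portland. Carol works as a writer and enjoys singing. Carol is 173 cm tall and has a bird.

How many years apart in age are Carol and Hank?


42 vs 31, diff = 11

11


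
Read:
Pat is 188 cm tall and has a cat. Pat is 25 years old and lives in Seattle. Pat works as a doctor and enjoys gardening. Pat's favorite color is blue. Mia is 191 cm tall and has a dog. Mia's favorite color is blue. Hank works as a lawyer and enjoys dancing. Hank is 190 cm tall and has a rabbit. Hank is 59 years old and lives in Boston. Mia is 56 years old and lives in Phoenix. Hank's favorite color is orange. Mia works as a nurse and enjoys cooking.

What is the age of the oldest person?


Oldest: Hank at 59

59


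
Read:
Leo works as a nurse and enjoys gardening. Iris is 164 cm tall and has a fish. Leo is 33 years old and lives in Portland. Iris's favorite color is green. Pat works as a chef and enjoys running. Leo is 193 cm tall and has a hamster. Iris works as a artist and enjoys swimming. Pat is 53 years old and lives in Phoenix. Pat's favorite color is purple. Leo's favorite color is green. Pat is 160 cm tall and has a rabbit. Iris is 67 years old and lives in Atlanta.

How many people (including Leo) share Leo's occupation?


Leo is a nurse. Count = 1

1


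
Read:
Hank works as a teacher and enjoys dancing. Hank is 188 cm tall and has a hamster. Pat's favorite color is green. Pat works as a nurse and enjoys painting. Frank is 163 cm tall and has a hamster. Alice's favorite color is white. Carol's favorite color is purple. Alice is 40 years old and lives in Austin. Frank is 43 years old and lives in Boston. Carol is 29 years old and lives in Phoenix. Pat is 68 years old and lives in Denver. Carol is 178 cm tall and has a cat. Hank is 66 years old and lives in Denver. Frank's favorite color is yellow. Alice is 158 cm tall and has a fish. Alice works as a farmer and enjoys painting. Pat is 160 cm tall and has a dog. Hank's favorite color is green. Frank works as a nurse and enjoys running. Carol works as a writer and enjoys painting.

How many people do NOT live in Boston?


Not in Boston: 4

4


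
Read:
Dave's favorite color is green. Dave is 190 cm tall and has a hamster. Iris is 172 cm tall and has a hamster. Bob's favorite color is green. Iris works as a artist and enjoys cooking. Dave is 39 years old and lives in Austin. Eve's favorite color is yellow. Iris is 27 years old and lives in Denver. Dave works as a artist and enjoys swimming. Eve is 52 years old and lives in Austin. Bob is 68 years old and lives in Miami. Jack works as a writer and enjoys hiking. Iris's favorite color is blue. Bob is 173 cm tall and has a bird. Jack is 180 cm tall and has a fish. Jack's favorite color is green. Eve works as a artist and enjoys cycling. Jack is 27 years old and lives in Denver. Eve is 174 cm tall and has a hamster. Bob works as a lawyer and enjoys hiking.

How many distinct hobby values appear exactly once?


Unique hobby values: 3

3


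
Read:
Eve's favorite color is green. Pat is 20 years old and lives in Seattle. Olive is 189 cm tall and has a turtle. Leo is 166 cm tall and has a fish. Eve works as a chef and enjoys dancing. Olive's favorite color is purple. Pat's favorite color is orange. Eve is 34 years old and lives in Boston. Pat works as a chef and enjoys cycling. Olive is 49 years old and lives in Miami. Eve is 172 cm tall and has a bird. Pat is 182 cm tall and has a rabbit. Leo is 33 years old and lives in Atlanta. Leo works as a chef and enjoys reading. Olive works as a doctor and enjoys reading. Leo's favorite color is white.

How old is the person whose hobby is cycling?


Person with hobby=cycling is Pat, age 20

20


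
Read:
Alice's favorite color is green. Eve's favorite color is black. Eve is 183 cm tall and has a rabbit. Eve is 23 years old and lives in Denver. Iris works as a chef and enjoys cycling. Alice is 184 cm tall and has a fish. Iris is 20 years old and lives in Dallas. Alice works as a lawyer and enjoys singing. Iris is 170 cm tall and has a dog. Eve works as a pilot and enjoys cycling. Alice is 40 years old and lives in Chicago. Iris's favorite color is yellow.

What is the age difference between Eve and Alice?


|23 - 40| = 17

17


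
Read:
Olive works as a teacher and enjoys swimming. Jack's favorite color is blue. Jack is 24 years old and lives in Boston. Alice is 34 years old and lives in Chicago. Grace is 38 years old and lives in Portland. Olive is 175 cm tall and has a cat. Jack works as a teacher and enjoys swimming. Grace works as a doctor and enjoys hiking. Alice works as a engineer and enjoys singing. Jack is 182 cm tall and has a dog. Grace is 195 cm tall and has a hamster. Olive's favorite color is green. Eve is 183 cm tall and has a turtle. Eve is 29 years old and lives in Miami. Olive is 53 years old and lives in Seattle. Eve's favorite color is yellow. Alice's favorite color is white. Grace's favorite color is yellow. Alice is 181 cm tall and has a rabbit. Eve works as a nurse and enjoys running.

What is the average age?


Sum=178, n=5, avg=35.6

35.6


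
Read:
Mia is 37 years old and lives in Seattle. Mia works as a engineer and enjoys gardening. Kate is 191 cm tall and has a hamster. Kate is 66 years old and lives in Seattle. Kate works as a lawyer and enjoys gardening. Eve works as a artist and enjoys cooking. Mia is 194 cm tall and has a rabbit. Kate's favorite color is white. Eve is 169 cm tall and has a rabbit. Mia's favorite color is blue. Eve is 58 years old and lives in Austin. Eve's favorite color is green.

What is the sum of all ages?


66+37+58 = 161

161


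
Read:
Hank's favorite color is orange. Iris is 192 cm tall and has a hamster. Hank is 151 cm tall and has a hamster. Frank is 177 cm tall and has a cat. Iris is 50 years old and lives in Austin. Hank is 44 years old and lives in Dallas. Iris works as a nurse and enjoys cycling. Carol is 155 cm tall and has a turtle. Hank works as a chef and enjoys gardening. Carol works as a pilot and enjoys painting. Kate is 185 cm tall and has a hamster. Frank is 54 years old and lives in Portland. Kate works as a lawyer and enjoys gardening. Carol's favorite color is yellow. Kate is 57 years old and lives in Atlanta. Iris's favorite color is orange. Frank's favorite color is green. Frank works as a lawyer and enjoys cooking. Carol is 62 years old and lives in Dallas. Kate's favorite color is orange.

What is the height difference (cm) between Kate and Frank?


|185 - 177| = 8

8


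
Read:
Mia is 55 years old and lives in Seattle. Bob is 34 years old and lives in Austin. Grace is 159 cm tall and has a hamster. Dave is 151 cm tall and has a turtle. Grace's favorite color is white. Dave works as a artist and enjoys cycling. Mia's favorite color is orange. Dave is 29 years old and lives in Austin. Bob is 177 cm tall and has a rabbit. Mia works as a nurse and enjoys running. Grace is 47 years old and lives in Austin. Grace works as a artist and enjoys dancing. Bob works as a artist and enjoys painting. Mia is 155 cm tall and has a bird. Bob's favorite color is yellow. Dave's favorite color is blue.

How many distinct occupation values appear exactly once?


Unique occupation values: 1

1


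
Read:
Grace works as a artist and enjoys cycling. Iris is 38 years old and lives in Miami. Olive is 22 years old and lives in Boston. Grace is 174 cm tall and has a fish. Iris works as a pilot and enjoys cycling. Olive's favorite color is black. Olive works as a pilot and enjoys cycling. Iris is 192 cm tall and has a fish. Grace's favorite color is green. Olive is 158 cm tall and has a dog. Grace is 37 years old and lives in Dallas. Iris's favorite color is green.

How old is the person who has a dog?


Person with dog is Olive, age 22

22


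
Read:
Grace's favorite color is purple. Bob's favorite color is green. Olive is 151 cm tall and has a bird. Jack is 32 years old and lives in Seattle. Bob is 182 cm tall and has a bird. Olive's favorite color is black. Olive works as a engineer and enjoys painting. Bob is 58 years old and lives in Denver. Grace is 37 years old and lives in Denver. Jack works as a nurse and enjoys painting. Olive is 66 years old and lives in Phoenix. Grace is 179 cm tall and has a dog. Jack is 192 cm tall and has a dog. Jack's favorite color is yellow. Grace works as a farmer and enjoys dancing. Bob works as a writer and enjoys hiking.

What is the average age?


Sum=193, n=4, avg=48.25

48.25


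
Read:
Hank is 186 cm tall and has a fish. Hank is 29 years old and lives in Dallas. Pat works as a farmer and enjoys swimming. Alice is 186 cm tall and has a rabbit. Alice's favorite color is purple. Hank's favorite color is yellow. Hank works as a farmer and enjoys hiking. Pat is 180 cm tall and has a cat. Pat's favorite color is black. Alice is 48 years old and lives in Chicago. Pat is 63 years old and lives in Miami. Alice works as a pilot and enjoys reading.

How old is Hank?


Hank is 29 years old

29


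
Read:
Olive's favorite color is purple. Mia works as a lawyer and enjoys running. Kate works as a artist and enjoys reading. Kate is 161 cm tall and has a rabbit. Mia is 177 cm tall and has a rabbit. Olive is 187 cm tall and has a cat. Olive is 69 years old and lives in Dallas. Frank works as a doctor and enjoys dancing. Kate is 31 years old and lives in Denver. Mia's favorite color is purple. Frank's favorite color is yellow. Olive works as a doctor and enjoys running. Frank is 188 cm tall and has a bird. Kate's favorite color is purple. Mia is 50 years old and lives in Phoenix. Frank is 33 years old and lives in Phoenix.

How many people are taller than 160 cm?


Taller than 160: 4

4


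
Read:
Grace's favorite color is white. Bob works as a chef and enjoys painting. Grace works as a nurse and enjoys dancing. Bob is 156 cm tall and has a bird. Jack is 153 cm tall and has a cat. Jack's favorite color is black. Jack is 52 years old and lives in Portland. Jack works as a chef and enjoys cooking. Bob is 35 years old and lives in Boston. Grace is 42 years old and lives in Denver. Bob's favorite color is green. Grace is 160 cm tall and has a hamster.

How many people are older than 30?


Filter: 3

3


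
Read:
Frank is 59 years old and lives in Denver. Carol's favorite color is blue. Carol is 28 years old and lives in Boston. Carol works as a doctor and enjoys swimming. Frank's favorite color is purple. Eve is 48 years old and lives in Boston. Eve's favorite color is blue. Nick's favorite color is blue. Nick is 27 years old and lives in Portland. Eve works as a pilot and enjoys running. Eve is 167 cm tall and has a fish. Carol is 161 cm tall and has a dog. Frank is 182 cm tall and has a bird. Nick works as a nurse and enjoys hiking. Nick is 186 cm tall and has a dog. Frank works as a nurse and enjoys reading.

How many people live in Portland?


Count in Portland: 1

1


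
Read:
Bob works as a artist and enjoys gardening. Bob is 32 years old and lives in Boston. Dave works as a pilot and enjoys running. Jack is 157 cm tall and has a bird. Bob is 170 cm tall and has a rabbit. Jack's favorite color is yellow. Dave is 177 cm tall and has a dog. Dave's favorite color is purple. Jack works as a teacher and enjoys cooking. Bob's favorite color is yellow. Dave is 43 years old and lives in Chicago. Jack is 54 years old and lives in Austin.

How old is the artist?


The artist is Bob, age 32

32


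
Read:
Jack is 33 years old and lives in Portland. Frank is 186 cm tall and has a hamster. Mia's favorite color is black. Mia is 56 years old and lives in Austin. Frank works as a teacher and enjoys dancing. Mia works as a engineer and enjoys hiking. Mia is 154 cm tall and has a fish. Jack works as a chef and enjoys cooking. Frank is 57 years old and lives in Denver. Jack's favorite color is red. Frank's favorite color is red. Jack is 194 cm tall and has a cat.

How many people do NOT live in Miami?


Not in Miami: 3

3


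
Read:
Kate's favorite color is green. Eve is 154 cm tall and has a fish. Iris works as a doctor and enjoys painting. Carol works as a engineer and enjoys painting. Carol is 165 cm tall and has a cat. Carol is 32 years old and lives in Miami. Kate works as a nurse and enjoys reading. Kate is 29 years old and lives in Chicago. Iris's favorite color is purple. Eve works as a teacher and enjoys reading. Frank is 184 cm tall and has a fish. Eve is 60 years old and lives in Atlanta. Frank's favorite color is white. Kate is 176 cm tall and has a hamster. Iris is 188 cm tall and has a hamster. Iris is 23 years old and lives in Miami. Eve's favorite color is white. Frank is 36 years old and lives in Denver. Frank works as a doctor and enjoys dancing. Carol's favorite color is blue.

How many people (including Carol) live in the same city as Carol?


Carol lives in Miami. Count = 2

2


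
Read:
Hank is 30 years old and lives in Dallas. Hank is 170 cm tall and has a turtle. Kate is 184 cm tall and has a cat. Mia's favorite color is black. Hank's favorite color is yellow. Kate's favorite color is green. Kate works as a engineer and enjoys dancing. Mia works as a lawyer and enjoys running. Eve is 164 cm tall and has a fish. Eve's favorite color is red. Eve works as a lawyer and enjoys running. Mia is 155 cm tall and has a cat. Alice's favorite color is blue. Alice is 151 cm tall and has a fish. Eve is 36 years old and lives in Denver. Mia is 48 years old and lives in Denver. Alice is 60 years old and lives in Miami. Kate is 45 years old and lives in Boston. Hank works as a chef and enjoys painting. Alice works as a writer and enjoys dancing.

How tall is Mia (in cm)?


Mia is 155 cm tall

155


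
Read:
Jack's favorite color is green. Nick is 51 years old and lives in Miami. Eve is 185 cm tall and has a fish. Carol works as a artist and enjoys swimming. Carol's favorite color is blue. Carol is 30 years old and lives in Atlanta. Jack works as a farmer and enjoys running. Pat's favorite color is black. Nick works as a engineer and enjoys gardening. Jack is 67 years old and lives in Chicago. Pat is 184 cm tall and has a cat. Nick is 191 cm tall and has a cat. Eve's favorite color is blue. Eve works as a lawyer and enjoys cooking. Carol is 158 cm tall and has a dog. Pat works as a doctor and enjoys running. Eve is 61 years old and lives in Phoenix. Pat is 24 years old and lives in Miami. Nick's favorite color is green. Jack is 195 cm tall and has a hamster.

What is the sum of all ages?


51+30+61+67+24 = 233

233


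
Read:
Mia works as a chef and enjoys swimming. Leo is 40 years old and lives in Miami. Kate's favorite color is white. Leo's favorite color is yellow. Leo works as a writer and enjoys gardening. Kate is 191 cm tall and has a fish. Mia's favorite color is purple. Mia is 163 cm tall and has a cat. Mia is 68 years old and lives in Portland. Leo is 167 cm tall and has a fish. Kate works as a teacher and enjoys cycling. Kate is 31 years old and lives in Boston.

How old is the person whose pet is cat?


Person with pet=cat is Mia, age 68

68


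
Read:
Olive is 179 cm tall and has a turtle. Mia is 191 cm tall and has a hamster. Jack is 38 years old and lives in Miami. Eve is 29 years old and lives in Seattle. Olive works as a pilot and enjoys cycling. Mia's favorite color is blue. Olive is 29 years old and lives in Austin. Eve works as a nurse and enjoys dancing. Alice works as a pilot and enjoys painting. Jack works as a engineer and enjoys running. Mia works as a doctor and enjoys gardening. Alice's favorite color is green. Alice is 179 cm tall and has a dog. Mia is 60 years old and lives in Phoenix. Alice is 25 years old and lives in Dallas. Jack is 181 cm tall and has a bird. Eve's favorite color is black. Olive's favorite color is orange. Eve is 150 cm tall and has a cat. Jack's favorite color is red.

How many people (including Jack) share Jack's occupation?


Jack is a engineer. Count = 1

1


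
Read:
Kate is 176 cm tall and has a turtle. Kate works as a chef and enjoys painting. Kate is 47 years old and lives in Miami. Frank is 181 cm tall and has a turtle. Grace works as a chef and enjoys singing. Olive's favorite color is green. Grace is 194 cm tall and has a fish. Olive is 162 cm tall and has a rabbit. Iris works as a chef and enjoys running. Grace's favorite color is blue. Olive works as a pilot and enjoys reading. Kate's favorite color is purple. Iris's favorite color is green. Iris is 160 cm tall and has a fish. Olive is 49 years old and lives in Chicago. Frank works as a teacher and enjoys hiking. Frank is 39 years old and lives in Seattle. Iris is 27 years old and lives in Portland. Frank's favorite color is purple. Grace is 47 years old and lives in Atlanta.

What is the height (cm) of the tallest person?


Tallest: Grace at 194 cm

194


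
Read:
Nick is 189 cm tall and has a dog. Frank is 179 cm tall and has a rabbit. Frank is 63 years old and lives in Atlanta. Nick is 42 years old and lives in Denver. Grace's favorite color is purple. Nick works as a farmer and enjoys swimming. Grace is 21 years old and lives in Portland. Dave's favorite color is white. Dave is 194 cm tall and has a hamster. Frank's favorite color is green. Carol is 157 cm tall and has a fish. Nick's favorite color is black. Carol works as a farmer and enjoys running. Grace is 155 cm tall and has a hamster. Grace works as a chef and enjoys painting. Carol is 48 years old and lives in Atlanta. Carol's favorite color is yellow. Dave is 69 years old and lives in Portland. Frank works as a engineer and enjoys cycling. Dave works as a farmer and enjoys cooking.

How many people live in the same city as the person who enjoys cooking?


Person with hobby cooking is Dave, city Portland. Count = 2

2


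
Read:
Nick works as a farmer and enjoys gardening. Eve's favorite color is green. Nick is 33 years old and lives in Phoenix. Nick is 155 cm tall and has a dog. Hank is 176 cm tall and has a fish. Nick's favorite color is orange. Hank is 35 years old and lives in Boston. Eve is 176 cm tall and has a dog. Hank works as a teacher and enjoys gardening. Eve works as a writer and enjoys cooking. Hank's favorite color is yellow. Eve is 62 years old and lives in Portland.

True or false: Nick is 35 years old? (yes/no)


Nick is actually 33. no

no


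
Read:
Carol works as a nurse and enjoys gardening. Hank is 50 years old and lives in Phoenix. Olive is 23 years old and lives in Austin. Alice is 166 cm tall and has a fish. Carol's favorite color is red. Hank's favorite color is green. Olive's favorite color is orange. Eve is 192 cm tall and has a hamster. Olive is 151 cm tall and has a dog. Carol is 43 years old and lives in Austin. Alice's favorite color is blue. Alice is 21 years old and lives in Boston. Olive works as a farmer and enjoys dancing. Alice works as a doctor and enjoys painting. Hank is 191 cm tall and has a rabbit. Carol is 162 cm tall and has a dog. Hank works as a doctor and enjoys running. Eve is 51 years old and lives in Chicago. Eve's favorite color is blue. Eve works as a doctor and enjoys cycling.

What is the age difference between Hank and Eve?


|50 - 51| = 1

1


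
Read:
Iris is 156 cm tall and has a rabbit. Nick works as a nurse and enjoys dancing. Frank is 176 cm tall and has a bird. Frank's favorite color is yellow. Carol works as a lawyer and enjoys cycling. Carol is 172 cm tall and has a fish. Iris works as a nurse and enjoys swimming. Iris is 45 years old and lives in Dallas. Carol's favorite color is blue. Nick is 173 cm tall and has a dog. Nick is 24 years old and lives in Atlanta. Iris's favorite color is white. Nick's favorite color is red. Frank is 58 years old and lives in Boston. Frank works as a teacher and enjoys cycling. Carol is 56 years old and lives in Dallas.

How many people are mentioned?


People: Iris, Carol, Frank, Nick. Count = 4

4


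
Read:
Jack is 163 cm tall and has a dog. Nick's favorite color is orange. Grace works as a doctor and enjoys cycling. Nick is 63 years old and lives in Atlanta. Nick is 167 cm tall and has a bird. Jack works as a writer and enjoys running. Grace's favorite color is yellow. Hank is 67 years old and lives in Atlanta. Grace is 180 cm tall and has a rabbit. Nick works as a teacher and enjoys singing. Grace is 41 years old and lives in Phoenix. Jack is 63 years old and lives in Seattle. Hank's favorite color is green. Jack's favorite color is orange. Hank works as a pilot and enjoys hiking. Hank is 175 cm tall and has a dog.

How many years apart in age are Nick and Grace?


63 vs 41, diff = 22

22


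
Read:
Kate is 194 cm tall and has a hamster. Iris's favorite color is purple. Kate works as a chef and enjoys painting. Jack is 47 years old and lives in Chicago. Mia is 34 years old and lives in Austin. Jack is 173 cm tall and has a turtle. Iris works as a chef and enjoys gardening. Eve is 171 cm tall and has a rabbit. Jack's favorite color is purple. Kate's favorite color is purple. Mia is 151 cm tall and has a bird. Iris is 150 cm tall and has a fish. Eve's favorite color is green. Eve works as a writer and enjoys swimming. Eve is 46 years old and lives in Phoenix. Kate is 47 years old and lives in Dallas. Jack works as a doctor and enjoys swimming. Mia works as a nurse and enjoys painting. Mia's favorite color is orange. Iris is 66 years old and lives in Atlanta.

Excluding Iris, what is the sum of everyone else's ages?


Sum (excluding Iris): 174

174


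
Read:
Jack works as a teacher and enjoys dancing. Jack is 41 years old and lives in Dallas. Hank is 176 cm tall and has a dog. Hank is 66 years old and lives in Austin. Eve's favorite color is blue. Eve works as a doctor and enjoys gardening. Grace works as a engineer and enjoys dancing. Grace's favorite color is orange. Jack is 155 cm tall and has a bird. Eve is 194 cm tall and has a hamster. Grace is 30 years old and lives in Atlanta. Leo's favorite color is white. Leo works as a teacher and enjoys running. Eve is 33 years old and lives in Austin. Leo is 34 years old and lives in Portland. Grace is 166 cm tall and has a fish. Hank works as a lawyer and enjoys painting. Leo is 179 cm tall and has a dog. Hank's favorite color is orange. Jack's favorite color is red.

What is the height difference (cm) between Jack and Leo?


|155 - 179| = 24

24


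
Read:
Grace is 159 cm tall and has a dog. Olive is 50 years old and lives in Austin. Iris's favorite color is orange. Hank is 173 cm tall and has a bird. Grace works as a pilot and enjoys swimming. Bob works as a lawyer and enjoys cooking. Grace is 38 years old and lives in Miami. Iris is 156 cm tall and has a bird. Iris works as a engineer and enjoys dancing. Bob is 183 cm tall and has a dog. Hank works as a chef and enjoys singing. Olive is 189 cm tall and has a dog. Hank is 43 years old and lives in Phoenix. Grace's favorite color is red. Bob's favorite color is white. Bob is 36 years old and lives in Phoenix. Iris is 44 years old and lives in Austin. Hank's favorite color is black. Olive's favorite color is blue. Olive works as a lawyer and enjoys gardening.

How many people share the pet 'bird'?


Count: 2

2


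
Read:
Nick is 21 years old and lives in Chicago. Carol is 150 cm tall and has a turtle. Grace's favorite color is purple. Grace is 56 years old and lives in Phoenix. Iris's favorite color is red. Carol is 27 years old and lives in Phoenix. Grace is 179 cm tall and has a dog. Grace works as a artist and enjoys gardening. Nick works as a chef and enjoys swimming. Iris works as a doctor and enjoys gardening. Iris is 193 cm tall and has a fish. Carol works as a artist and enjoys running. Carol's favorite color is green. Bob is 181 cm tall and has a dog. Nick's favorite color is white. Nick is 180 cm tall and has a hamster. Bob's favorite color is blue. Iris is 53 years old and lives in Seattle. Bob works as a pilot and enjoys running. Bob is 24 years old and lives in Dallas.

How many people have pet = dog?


Count: 2

2


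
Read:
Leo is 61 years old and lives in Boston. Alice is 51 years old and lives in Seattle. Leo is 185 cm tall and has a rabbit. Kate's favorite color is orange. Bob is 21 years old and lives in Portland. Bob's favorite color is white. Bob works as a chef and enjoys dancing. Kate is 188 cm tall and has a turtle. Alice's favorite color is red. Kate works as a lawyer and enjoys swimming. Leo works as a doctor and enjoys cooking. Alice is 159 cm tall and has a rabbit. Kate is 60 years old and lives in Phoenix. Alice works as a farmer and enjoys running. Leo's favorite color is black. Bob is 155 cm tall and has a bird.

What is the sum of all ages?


61+51+60+21 = 193

193


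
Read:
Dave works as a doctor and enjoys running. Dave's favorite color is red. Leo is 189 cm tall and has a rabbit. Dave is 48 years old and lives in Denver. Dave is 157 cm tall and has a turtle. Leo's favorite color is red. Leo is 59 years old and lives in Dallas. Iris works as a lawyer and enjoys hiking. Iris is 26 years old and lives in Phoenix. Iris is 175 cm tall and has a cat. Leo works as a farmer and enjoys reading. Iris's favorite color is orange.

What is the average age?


Sum=133, n=3, avg=44.33

44.33


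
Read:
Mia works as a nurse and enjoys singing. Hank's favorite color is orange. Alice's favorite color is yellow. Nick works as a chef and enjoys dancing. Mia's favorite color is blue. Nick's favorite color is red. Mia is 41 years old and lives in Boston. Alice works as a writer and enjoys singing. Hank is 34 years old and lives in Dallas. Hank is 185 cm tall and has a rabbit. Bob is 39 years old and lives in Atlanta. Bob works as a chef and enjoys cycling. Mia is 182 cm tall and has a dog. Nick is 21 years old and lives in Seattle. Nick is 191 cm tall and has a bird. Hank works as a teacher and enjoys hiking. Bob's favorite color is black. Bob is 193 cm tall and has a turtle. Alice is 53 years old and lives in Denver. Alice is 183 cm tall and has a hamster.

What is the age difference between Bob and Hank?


|39 - 34| = 5

5


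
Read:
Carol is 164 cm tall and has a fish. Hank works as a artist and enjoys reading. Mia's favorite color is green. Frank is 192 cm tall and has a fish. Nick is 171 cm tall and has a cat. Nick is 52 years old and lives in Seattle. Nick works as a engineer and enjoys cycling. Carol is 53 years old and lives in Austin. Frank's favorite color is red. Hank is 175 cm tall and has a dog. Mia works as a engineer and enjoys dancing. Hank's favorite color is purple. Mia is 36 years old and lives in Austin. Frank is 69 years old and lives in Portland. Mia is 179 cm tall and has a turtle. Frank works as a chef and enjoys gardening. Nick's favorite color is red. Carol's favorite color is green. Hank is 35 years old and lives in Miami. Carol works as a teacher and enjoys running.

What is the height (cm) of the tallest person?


Tallest: Frank at 192 cm

192


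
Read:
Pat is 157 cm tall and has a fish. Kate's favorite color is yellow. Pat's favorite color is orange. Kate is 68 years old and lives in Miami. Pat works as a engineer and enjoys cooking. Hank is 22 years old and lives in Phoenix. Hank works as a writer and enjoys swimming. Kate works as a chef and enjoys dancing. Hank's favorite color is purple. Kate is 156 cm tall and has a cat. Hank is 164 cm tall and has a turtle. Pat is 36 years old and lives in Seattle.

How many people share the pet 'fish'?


Count: 1

1


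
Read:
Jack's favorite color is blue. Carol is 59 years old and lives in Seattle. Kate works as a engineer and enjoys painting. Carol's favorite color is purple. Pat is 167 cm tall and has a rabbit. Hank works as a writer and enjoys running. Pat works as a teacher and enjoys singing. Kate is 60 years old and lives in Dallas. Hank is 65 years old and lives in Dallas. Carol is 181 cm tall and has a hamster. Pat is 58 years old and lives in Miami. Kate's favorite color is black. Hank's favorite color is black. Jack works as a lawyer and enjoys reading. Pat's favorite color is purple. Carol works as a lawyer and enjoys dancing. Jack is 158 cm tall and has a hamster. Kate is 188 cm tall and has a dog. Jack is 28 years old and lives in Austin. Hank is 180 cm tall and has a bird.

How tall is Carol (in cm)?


Carol is 181 cm tall

181


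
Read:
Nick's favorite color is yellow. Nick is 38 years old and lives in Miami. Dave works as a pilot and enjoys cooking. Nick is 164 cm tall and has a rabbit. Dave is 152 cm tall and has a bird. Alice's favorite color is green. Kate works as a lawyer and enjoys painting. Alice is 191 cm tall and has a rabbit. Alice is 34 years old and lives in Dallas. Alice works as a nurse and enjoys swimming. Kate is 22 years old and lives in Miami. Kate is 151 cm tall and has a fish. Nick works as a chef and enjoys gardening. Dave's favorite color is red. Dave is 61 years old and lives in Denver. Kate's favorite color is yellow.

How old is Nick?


Nick is 38 years old

38


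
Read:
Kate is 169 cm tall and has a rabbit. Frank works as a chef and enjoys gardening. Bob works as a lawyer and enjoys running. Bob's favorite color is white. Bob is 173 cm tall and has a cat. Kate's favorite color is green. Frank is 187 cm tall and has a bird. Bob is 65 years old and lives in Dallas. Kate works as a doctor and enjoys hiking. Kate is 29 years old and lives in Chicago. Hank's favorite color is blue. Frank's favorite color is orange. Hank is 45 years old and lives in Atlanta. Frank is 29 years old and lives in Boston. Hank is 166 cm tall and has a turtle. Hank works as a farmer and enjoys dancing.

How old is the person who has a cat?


Person with cat is Bob, age 65

65


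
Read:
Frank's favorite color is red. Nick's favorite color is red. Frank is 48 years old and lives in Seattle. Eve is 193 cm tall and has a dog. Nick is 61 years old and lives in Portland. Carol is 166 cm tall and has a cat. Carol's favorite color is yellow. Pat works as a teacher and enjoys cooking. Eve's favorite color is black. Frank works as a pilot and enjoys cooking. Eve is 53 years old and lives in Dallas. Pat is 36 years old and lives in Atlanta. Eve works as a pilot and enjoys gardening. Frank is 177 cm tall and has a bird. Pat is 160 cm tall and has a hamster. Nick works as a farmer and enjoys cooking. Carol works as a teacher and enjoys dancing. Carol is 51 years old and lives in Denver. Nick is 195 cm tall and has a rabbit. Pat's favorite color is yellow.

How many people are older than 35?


Filter: 5

5


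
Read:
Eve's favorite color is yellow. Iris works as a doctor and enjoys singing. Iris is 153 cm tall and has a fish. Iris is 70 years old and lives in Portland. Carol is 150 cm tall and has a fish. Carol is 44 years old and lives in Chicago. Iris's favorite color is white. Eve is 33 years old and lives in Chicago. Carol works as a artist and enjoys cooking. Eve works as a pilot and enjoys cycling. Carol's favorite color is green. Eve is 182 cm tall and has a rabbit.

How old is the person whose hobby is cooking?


Person with hobby=cooking is Carol, age 44

44


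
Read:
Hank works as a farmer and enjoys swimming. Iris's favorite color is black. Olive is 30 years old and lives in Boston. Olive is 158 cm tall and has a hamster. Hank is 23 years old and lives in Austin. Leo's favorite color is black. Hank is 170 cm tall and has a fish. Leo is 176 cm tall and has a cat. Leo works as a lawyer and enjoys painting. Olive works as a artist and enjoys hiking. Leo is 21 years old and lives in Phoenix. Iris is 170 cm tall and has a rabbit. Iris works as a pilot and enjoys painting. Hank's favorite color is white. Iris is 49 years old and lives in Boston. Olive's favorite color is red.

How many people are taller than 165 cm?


Taller than 165: 3

3


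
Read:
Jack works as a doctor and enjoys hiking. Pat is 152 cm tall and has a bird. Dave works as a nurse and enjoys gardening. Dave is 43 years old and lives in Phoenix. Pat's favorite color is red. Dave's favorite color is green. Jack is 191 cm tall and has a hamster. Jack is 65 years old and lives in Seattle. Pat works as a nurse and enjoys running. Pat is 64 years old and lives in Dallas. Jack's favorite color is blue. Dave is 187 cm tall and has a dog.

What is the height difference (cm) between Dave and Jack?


|187 - 191| = 4

4


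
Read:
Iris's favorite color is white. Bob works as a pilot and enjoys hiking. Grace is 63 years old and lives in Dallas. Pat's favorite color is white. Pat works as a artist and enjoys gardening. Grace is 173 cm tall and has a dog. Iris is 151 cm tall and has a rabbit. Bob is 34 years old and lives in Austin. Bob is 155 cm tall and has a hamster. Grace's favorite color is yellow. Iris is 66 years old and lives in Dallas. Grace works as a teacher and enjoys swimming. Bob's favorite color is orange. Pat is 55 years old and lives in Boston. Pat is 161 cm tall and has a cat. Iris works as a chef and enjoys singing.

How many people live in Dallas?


Count in Dallas: 2

2


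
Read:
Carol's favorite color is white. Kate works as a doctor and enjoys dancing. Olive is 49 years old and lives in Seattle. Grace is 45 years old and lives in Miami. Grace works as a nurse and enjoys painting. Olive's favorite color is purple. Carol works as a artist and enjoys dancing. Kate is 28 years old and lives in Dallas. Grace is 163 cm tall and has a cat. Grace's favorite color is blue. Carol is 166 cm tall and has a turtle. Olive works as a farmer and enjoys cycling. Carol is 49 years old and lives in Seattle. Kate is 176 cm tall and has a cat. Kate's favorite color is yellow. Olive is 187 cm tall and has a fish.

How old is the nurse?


The nurse is Grace, age 45

45


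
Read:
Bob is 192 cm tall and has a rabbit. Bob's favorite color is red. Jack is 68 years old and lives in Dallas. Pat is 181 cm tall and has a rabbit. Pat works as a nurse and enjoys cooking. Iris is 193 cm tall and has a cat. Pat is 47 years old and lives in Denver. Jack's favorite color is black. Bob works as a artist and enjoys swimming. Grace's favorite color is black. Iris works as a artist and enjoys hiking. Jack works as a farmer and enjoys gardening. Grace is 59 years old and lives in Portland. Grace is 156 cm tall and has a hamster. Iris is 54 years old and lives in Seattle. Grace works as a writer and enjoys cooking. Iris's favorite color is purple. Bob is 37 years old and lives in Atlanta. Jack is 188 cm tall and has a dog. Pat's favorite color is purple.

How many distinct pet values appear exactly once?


Unique pet values: 3

3


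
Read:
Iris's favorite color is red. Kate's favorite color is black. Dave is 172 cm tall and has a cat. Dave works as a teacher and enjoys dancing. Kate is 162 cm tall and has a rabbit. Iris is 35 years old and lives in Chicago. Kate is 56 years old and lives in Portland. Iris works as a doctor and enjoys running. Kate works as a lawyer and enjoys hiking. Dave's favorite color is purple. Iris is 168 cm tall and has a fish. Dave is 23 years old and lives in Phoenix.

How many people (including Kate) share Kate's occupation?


Kate is a lawyer. Count = 1

1


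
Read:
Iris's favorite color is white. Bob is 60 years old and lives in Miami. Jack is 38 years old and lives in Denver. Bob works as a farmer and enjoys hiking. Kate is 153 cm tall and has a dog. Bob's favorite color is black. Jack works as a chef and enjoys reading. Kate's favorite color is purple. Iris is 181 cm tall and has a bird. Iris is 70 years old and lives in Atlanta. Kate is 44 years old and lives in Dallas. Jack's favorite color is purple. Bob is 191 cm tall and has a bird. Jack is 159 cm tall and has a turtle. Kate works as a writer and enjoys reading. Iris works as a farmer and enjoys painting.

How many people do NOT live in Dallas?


Not in Dallas: 3

3


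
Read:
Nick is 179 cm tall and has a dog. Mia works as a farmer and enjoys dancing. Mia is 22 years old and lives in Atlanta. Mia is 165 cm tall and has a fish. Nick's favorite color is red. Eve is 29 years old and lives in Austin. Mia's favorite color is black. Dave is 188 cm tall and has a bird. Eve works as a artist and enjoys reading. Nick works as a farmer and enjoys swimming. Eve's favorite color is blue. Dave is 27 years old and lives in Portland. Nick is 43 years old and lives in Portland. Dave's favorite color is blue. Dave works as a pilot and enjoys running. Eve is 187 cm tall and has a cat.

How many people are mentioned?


People: Nick, Mia, Eve, Dave. Count = 4

4
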